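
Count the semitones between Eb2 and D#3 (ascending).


Working:
Absolute semitone position = octave×12 + chromatic position
Eb2: 2×12 + 3 = 27
D#3: 3×12 + 3 = 39
Difference = 39 - 27 = 12
= 12 semitones


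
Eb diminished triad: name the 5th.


Solution.
Diminished triad = root + minor 3rd (3 semitones) + diminished 5th (6 semitones)
A triad on Eb stacks thirds, so the chord tones use letter names E-G-B
Root: Eb
Minor 3rd above Eb: Gb
Diminished 5th above Eb: Bbb
The 5th = Bbb


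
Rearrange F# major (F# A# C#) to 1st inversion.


Step by step:
Root position: F# A# C#
1st inversion: move root up an octave
Bass note: A#
Notes (bottom to top) = A# C# F#


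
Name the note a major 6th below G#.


Working:
A 6th spans 6 letter names, so from G we land on B
A major 6th = 9 semitones below G#
Spell B at that pitch: B
= B


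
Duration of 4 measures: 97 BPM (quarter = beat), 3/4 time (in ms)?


Quarter-note beat duration = 60000 / 97 ms
Beats per measure (3/4) = 3
One measure = 3 × 60000 / 97 = 180000 / 97 ms
4 measures = 4 × 180000 / 97 = 720000 / 97
= 7422.7 ms


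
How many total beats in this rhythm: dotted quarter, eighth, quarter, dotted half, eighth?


Let's work it out.
Beat values:
  dotted quarter = 1.5 beats
  eighth = 0.5 beats
  quarter = 1 beat
  dotted half = 3 beats
  eighth = 0.5 beats
Sum = 1.5 + 0.5 + 1 + 3 + 0.5
= 6.5 beats


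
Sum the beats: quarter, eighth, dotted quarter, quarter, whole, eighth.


Let's work it out.
Beat values:
  quarter = 1 beat
  eighth = 0.5 beats
  dotted quarter = 1.5 beats
  quarter = 1 beat
  whole = 4 beats
  eighth = 0.5 beats
Sum = 1 + 0.5 + 1.5 + 1 + 4 + 0.5
= 8.5 beats


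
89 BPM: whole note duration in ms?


Step by step:
One quarter-note beat = 60000 / BPM = 60000 / 89 ms
Whole note = 4 × quarter note
Duration = 4 × 60000 / 89 = 240000 / 89
= 2696.6 ms


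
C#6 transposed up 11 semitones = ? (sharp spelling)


Step by step:
C#6: chromatic position 1 in octave 6 → absolute = 6×12 + 1 = 73
Transpose up 11: 73 + 11 = 84
84 = 7×12 + 0 → C in octave 7
Result = C7


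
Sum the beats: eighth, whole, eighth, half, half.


Beat values:
  eighth = 0.5 beats
  whole = 4 beats
  eighth = 0.5 beats
  half = 2 beats
  half = 2 beats
Sum = 0.5 + 4 + 0.5 + 2 + 2
= 9 beats


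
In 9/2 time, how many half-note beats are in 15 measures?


Time signature 9/2: the bottom number 2 means the half note gets one count
The top number 9 means 9 half-note beats per measure
Total = 9 × 15 measures
= 135 half-note beats


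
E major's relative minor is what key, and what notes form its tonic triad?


The relative minor shares the major's key signature and starts on its 6th degree
6th degree = a major 6th above the tonic; a major 6th above E is C#
→ relative minor of E major is C# minor
Tonic triad of C# minor = root + minor 3rd + perfect 5th = C# E G#
= C# minor; triad = C# E G#


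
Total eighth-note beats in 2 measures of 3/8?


Solution.
Time signature 3/8: the bottom number 8 means the eighth note gets one count
The top number 3 means 3 eighth-note beats per measure
Total = 3 × 2 measures
= 6 eighth-note beats


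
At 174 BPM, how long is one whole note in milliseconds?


One quarter-note beat = 60000 / BPM = 60000 / 174 ms
Whole note = 4 × quarter note
Duration = 4 × 60000 / 174 = 240000 / 174
= 1379.3 ms


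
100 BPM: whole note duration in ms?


Solution.
One quarter-note beat = 60000 / BPM = 60000 / 100 ms
Whole note = 4 × quarter note
Duration = 4 × 60000 / 100 = 240000 / 100
= 2400.0 ms


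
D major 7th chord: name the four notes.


Step by step:
Major 7th chord = root + major 3rd + perfect 5th + major 7th
Seventh chords stack in thirds, so the letter names are D-F-A-C
Root: D
Major 3rd above D: F#
Perfect 5th above D: A
Major 7th above D: C#
Chord = D F# A C#


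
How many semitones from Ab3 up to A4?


Solution.
Absolute semitone position = octave×12 + chromatic position
Ab3: 3×12 + 8 = 44
A4: 4×12 + 9 = 57
Difference = 57 - 44 = 13
= 13 semitones


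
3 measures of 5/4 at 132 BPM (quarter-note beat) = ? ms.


Step by step:
Quarter-note beat duration = 60000 / 132 ms
Beats per measure (5/4) = 5
One measure = 5 × 60000 / 132 = 300000 / 132 ms
3 measures = 3 × 300000 / 132 = 900000 / 132
= 6818.2 ms


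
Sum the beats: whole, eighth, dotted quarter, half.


Beat values:
  whole = 4 beats
  eighth = 0.5 beats
  dotted quarter = 1.5 beats
  half = 2 beats
Sum = 4 + 0.5 + 1.5 + 2
= 8 beats


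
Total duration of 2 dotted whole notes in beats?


Base whole note = 4 beats
Dot 1 adds half the previous value: +2
One dotted whole = 4 + 2 = 6
2 of them = 2 × 6 = 12
= 12 beats


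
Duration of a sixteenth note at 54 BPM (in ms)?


One quarter-note beat = 60000 / BPM = 60000 / 54 ms
Sixteenth note = 1/4 × quarter note
Duration = 1/4 × 60000 / 54 = 15000 / 54
= 277.8 ms


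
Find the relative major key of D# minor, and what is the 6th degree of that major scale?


Solution.
The relative major shares the key signature and is a minor 3rd above the minor tonic
A minor 3rd above D# is F#
→ relative major of D# minor is F# major
F# major scale: F# G# A# B C# D# E#
= F# major; 6th degree = D#


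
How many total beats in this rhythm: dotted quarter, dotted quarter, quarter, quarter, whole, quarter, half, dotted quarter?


Solution.
Beat values:
  dotted quarter = 1.5 beats
  dotted quarter = 1.5 beats
  quarter = 1 beat
  quarter = 1 beat
  whole = 4 beats
  quarter = 1 beat
  half = 2 beats
  dotted quarter = 1.5 beats
Sum = 1.5 + 1.5 + 1 + 1 + 4 + 1 + 2 + 1.5
= 13.5 beats


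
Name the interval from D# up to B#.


Letter names: D → B spans 6 letter names → a 6th
Semitones: D# → B# = 9 half-steps
A 6th of 9 semitones is a major 6th
= major 6th


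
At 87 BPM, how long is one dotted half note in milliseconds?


One quarter-note beat = 60000 / BPM = 60000 / 87 ms
Dotted half note = 3 × quarter note
Duration = 3 × 60000 / 87 = 180000 / 87
= 2069.0 ms


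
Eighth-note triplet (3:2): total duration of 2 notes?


Triplet: 3 notes occupy the space of 2 eighth notes
Space = 2 × 1/2 = 1 beat
Each triplet note = 1 / 3 = 1/3 beats
2 notes = 2 × 1/3 = 2/3
= 2/3 beats


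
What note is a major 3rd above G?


Let's work it out.
A 3rd spans 3 letter names, so from G we land on B
A major 3rd = 4 semitones above G
Spell B at that pitch: B
= B


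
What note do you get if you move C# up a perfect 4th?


perfect 4th: 4 letter names, 5 semitones
Letter: C + 3 → F
Pitch: C# + 5 semitones, spelled as an F → F#
= F#


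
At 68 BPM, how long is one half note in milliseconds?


One quarter-note beat = 60000 / BPM = 60000 / 68 ms
Half note = 2 × quarter note
Duration = 2 × 60000 / 68 = 120000 / 68
= 1764.7 ms


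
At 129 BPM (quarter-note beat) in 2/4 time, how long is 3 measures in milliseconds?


Working:
Quarter-note beat duration = 60000 / 129 ms
Beats per measure (2/4) = 2
One measure = 2 × 60000 / 129 = 120000 / 129 ms
3 measures = 3 × 120000 / 129 = 360000 / 129
= 2790.7 ms


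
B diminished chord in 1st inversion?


Step by step:
Root position: B D F
1st inversion: move root up an octave
Bass note: D
Notes (bottom to top) = D F B


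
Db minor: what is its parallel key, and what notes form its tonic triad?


Working:
Parallel keys share the same tonic but differ in mode
Db minor → parallel is Db major
Tonic triad of Db major = Db F Ab
= Db major; triad = Db F Ab


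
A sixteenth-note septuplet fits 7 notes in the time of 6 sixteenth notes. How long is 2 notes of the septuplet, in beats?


Working:
Septuplet: 7 notes occupy the space of 6 sixteenth notes
Space = 6 × 1/4 = 3/2 beats
Each septuplet note = 3/2 / 7 = 3/14 beats
2 notes = 2 × 3/14 = 3/7
= 3/7 beats


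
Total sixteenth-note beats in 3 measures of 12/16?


Reasoning:
Time signature 12/16: the bottom number 16 means the sixteenth note gets one count
The top number 12 means 12 sixteenth-note beats per measure
Total = 12 × 3 measures
= 36 sixteenth-note beats


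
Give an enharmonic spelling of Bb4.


Working:
Enharmonic notes sound the same pitch but are spelled with different letter names
Bb and A# name the same pitch class
= A#4


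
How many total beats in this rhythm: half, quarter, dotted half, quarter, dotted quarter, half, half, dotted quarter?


Working:
Beat values:
  half = 2 beats
  quarter = 1 beat
  dotted half = 3 beats
  quarter = 1 beat
  dotted quarter = 1.5 beats
  half = 2 beats
  half = 2 beats
  dotted quarter = 1.5 beats
Sum = 2 + 1 + 3 + 1 + 1.5 + 2 + 2 + 1.5
= 14 beats


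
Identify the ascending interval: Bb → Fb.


Step by step:
Letter names: B → F spans 5 letter names → a 5th
Semitones: Bb → Fb = 6 half-steps
A 5th of 6 semitones is a diminished 5th
= diminished 5th


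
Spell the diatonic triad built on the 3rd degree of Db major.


Db major scale: Db Eb F Gb Ab Bb C
Diatonic triad on degree 3 stacks scale notes 3, 5, 7: F Ab C
F→Ab = 3 semitones; F→C = 7 semitones → minor triad
= F Ab C (minor)


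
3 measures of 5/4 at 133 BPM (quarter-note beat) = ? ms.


Working:
Quarter-note beat duration = 60000 / 133 ms
Beats per measure (5/4) = 5
One measure = 5 × 60000 / 133 = 300000 / 133 ms
3 measures = 3 × 300000 / 133 = 900000 / 133
= 6766.9 ms


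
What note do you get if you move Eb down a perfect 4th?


Solution.
perfect 4th: 4 letter names, 5 semitones
Letter: E - 3 → B
Pitch: Eb - 5 semitones, spelled as a B → Bb
= Bb


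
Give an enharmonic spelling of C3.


Working:
Enharmonic notes sound the same pitch but are spelled with different letter names
C and Dbb name the same pitch class
= Dbb3


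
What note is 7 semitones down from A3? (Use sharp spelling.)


Let's work it out.
A3: chromatic position 9 in octave 3 → absolute = 3×12 + 9 = 45
Transpose down 7: 45 - 7 = 38
38 = 3×12 + 2 → D in octave 3
Result = D3


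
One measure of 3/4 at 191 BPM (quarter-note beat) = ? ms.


Solution.
Quarter-note beat duration = 60000 / 191 ms
Beats per measure (3/4) = 3
One measure = 3 × 60000 / 191 = 180000 / 191 ms
= 942.4 ms


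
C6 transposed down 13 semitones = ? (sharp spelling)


C6: chromatic position 0 in octave 6 → absolute = 6×12 + 0 = 72
Transpose down 13: 72 - 13 = 59
59 = 4×12 + 11 → B in octave 4
Result = B4


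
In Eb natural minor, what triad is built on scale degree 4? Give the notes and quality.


Eb natural minor scale: Eb F Gb Ab Bb Cb Db
Diatonic triad on degree 4 stacks scale notes 4, 6, 1: Ab Cb Eb
Ab→Cb = 3 semitones; Ab→Eb = 7 semitones → minor triad
= Ab Cb Eb (minor)


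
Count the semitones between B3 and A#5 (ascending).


Step by step:
Absolute semitone position = octave×12 + chromatic position
B3: 3×12 + 11 = 47
A#5: 5×12 + 10 = 70
Difference = 70 - 47 = 23
= 23 semitones


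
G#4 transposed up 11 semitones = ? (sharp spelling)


Solution.
G#4: chromatic position 8 in octave 4 → absolute = 4×12 + 8 = 56
Transpose up 11: 56 + 11 = 67
67 = 5×12 + 7 → G in octave 5
Result = G5


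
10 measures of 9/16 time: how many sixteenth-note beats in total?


Working:
Time signature 9/16: the bottom number 16 means the sixteenth note gets one count
The top number 9 means 9 sixteenth-note beats per measure
Total = 9 × 10 measures
= 90 sixteenth-note beats


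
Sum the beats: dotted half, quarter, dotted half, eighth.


Beat values:
  dotted half = 3 beats
  quarter = 1 beat
  dotted half = 3 beats
  eighth = 0.5 beats
Sum = 3 + 1 + 3 + 0.5
= 7.5 beats


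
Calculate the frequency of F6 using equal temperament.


f = 440 × 2^(n/12) where n = semitones from A4
F6: 20 semitones from A4
f = 440 × 2^(20/12)
f = 1396.91 Hz


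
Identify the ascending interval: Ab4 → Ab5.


Let's work it out.
Letter names: A → A spans 8 letter names → an octave
Semitones: Ab4 → Ab5 = 12 half-steps
An octave of 12 semitones is a perfect octave
= perfect octave


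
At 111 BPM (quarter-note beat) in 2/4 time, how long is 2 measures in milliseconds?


Step by step:
Quarter-note beat duration = 60000 / 111 ms
Beats per measure (2/4) = 2
One measure = 2 × 60000 / 111 = 120000 / 111 ms
2 measures = 2 × 120000 / 111 = 240000 / 111
= 2162.2 ms


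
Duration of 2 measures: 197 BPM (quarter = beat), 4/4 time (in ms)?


Quarter-note beat duration = 60000 / 197 ms
Beats per measure (4/4) = 4
One measure = 4 × 60000 / 197 = 240000 / 197 ms
2 measures = 2 × 240000 / 197 = 480000 / 197
= 2436.5 ms


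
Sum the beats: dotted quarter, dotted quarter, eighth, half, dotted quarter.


Beat values:
  dotted quarter = 1.5 beats
  dotted quarter = 1.5 beats
  eighth = 0.5 beats
  half = 2 beats
  dotted quarter = 1.5 beats
Sum = 1.5 + 1.5 + 0.5 + 2 + 1.5
= 7 beats


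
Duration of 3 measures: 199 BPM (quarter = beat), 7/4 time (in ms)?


Quarter-note beat duration = 60000 / 199 ms
Beats per measure (7/4) = 7
One measure = 7 × 60000 / 199 = 420000 / 199 ms
3 measures = 3 × 420000 / 199 = 1260000 / 199
= 6331.7 ms


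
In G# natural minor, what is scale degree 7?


Let's work it out.
Natural minor scale pattern: W-H-W-W-H-W-W (2-1-2-2-1-2-2 semitones)
Starting from G#:
  G# + 2 semitones → A#
  A# + 1 semitone → B
  B + 2 semitones → C#
  C# + 2 semitones → D#
  D# + 1 semitone → E
  E + 2 semitones → F#
  F# + 2 semitones → G#
Scale: G# A# B C# D# E F#
Degree 7 = F#


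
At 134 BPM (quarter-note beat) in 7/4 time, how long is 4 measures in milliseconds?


Let's work it out.
Quarter-note beat duration = 60000 / 134 ms
Beats per measure (7/4) = 7
One measure = 7 × 60000 / 134 = 420000 / 134 ms
4 measures = 4 × 420000 / 134 = 1680000 / 134
= 12537.3 ms


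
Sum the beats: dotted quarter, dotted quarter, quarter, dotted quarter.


Step by step:
Beat values:
  dotted quarter = 1.5 beats
  dotted quarter = 1.5 beats
  quarter = 1 beat
  dotted quarter = 1.5 beats
Sum = 1.5 + 1.5 + 1 + 1.5
= 5.5 beats


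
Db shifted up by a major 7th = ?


Working:
major 7th: 7 letter names, 11 semitones
Letter: D + 6 → C
Pitch: Db + 11 semitones, spelled as a C → C
= C


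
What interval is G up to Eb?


Letter names: G → E spans 6 letter names → a 6th
Semitones: G → Eb = 8 half-steps
A 6th of 8 semitones is a minor 6th
= minor 6th


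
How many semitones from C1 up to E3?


Absolute semitone position = octave×12 + chromatic position
C1: 1×12 + 0 = 12
E3: 3×12 + 4 = 40
Difference = 40 - 12 = 28
= 28 semitones


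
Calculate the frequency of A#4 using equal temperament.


Step by step:
f = 440 × 2^(n/12) where n = semitones from A4
A#4: 1 semitones from A4
f = 440 × 2^(1/12)
f = 466.16 Hz


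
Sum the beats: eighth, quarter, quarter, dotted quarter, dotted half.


Beat values:
  eighth = 0.5 beats
  quarter = 1 beat
  quarter = 1 beat
  dotted quarter = 1.5 beats
  dotted half = 3 beats
Sum = 0.5 + 1 + 1 + 1.5 + 3
= 7 beats


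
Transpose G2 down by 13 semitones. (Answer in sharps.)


Step by step:
G2: chromatic position 7 in octave 2 → absolute = 2×12 + 7 = 31
Transpose down 13: 31 - 13 = 18
18 = 1×12 + 6 → F# in octave 1
Result = F#1


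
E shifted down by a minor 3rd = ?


Reasoning:
minor 3rd: 3 letter names, 3 semitones
Letter: E - 2 → C
Pitch: E - 3 semitones, spelled as a C → C#
= C#


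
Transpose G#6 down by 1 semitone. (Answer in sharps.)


Reasoning:
G#6: chromatic position 8 in octave 6 → absolute = 6×12 + 8 = 80
Transpose down 1: 80 - 1 = 79
79 = 6×12 + 7 → G in octave 6
Result = G6


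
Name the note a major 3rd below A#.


A 3rd spans 3 letter names, so from A we land on F
A major 3rd = 4 semitones below A#
Spell F at that pitch: F#
= F#


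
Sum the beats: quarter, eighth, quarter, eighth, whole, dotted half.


Step by step:
Beat values:
  quarter = 1 beat
  eighth = 0.5 beats
  quarter = 1 beat
  eighth = 0.5 beats
  whole = 4 beats
  dotted half = 3 beats
Sum = 1 + 0.5 + 1 + 0.5 + 4 + 3
= 10 beats


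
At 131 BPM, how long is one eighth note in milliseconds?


Step by step:
One quarter-note beat = 60000 / BPM = 60000 / 131 ms
Eighth note = 1/2 × quarter note
Duration = 1/2 × 60000 / 131 = 30000 / 131
= 229.0 ms


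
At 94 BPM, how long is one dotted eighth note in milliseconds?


Reasoning:
One quarter-note beat = 60000 / BPM = 60000 / 94 ms
Dotted eighth note = 3/4 × quarter note
Duration = 3/4 × 60000 / 94 = 45000 / 94
= 478.7 ms


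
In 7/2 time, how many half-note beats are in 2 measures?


Time signature 7/2: the bottom number 2 means the half note gets one count
The top number 7 means 7 half-note beats per measure
Total = 7 × 2 measures
= 14 half-note beats


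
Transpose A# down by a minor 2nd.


Let's work it out.
minor 2nd: 2 letter names, 1 semitones
Letter: A - 1 → G
Pitch: A# - 1 semitones, spelled as a G → G##
= G##


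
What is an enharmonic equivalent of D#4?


Solution.
Enharmonic notes sound the same pitch but are spelled with different letter names
D# and Eb name the same pitch class
= Eb4


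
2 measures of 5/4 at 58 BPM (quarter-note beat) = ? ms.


Quarter-note beat duration = 60000 / 58 ms
Beats per measure (5/4) = 5
One measure = 5 × 60000 / 58 = 300000 / 58 ms
2 measures = 2 × 300000 / 58 = 600000 / 58
= 10344.8 ms


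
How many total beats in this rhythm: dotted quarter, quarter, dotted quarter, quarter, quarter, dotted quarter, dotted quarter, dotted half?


Solution.
Beat values:
  dotted quarter = 1.5 beats
  quarter = 1 beat
  dotted quarter = 1.5 beats
  quarter = 1 beat
  quarter = 1 beat
  dotted quarter = 1.5 beats
  dotted quarter = 1.5 beats
  dotted half = 3 beats
Sum = 1.5 + 1 + 1.5 + 1 + 1 + 1.5 + 1.5 + 3
= 12 beats


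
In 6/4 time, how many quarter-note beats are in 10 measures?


Reasoning:
Time signature 6/4: the bottom number 4 means the quarter note gets one count
The top number 6 means 6 quarter-note beats per measure
Total = 6 × 10 measures
= 60 quarter-note beats


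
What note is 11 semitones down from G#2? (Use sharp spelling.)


G#2: chromatic position 8 in octave 2 → absolute = 2×12 + 8 = 32
Transpose down 11: 32 - 11 = 21
21 = 1×12 + 9 → A in octave 1
Result = A1


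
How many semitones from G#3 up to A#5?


Absolute semitone position = octave×12 + chromatic position
G#3: 3×12 + 8 = 44
A#5: 5×12 + 10 = 70
Difference = 70 - 44 = 26
= 26 semitones


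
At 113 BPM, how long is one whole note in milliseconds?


Let's work it out.
One quarter-note beat = 60000 / BPM = 60000 / 113 ms
Whole note = 4 × quarter note
Duration = 4 × 60000 / 113 = 240000 / 113
= 2123.9 ms


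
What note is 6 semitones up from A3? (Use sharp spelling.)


A3: chromatic position 9 in octave 3 → absolute = 3×12 + 9 = 45
Transpose up 6: 45 + 6 = 51
51 = 4×12 + 3 → D# in octave 4
Result = D#4


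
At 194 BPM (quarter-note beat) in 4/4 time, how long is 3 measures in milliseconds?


Working:
Quarter-note beat duration = 60000 / 194 ms
Beats per measure (4/4) = 4
One measure = 4 × 60000 / 194 = 240000 / 194 ms
3 measures = 3 × 240000 / 194 = 720000 / 194
= 3711.3 ms


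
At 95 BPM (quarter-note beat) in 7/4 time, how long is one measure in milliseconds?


Quarter-note beat duration = 60000 / 95 ms
Beats per measure (7/4) = 7
One measure = 7 × 60000 / 95 = 420000 / 95 ms
= 4421.1 ms


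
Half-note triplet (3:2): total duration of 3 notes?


Triplet: 3 notes occupy the space of 2 half notes
Space = 2 × 2 = 4 beats
Each triplet note = 4 / 3 = 4/3 beats
3 notes = 3 × 4/3 = 4
= 4 beats


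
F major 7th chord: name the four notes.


Step by step:
Major 7th chord = root + major 3rd + perfect 5th + major 7th
Seventh chords stack in thirds, so the letter names are F-A-C-E
Root: F
Major 3rd above F: A
Perfect 5th above F: C
Major 7th above F: E
Chord = F A C E


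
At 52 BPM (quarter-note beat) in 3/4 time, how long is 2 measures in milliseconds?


Let's work it out.
Quarter-note beat duration = 60000 / 52 ms
Beats per measure (3/4) = 3
One measure = 3 × 60000 / 52 = 180000 / 52 ms
2 measures = 2 × 180000 / 52 = 360000 / 52
= 6923.1 ms


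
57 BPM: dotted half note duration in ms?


Solution.
One quarter-note beat = 60000 / BPM = 60000 / 57 ms
Dotted half note = 3 × quarter note
Duration = 3 × 60000 / 57 = 180000 / 57
= 3157.9 ms


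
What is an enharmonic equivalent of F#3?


Step by step:
Enharmonic notes sound the same pitch but are spelled with different letter names
F# and Gb name the same pitch class
= Gb3


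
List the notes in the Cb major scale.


Solution.
Major scale pattern: W-W-H-W-W-W-H (2-2-1-2-2-2-1 semitones)
Starting from Cb:
  Cb + 2 semitones → Db
  Db + 2 semitones → Eb
  Eb + 1 semitone → Fb
  Fb + 2 semitones → Gb
  Gb + 2 semitones → Ab
  Ab + 2 semitones → Bb
  Bb + 1 semitone → Cb
Scale = Cb Db Eb Fb Gb Ab Bb


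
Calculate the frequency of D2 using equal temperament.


f = 440 × 2^(n/12) where n = semitones from A4
D2: -31 semitones from A4
f = 440 × 2^(-31/12)
f = 73.42 Hz


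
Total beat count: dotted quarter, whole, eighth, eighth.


Let's work it out.
Beat values:
  dotted quarter = 1.5 beats
  whole = 4 beats
  eighth = 0.5 beats
  eighth = 0.5 beats
Sum = 1.5 + 4 + 0.5 + 0.5
= 6.5 beats


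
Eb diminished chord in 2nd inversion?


Let's work it out.
Root position: Eb Gb Bbb
2nd inversion: move root and 3rd up an octave
Bass note: Bbb
Notes (bottom to top) = Bbb Eb Gb


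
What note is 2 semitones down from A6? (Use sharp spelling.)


Step by step:
A6: chromatic position 9 in octave 6 → absolute = 6×12 + 9 = 81
Transpose down 2: 81 - 2 = 79
79 = 6×12 + 7 → G in octave 6
Result = G6


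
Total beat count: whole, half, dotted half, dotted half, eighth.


Beat values:
  whole = 4 beats
  half = 2 beats
  dotted half = 3 beats
  dotted half = 3 beats
  eighth = 0.5 beats
Sum = 4 + 2 + 3 + 3 + 0.5
= 12.5 beats


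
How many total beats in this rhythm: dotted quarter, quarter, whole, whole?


Step by step:
Beat values:
  dotted quarter = 1.5 beats
  quarter = 1 beat
  whole = 4 beats
  whole = 4 beats
Sum = 1.5 + 1 + 4 + 4
= 10.5 beats


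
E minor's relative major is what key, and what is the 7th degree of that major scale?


Reasoning:
The relative major shares the key signature and is a minor 3rd above the minor tonic
A minor 3rd above E is G
→ relative major of E minor is G major
G major scale: G A B C D E F#
= G major; 7th degree = F#


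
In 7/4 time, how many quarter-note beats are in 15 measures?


Let's work it out.
Time signature 7/4: the bottom number 4 means the quarter note gets one count
The top number 7 means 7 quarter-note beats per measure
Total = 7 × 15 measures
= 105 quarter-note beats


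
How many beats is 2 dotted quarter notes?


Step by step:
Base quarter note = 1 beat
Dot 1 adds half the previous value: +1/2
One dotted quarter = 1 + 1/2 = 3/2
2 of them = 2 × 3/2 = 3
= 3 beats


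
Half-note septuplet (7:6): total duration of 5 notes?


Working:
Septuplet: 7 notes occupy the space of 6 half notes
Space = 6 × 2 = 12 beats
Each septuplet note = 12 / 7 = 12/7 beats
5 notes = 5 × 12/7 = 60/7
= 60/7 beats


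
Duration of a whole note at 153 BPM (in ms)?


Working:
One quarter-note beat = 60000 / BPM = 60000 / 153 ms
Whole note = 4 × quarter note
Duration = 4 × 60000 / 153 = 240000 / 153
= 1568.6 ms


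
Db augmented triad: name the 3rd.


Working:
Augmented triad = root + major 3rd (4 semitones) + augmented 5th (8 semitones)
A triad on Db stacks thirds, so the chord tones use letter names D-F-A
Root: Db
Major 3rd above Db: F
Augmented 5th above Db: A
The 3rd = F


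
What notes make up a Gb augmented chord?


Let's work it out.
Augmented triad = root + major 3rd (4 semitones) + augmented 5th (8 semitones)
A triad on Gb stacks thirds, so the chord tones use letter names G-B-D
Root: Gb
Major 3rd above Gb: Bb
Augmented 5th above Gb: D
Chord = Gb Bb D


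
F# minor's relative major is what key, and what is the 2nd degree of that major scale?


Solution.
The relative major shares the key signature and is a minor 3rd above the minor tonic
A minor 3rd above F# is A
→ relative major of F# minor is A major
A major scale: A B C# D E F# G#
= A major; 2nd degree = B


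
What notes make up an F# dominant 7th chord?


Working:
Dominant 7th chord = root + major 3rd + perfect 5th + minor 7th
Seventh chords stack in thirds, so the letter names are F-A-C-E
Root: F#
Major 3rd above F#: A#
Perfect 5th above F#: C#
Minor 7th above F#: E
Chord = F# A# C# E


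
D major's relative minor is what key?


Working:
The relative minor shares the major's key signature and starts on its 6th degree
6th degree = a major 6th above the tonic; a major 6th above D is B
→ relative minor of D major is B minor
= B minor


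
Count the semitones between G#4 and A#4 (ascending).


Working:
Absolute semitone position = octave×12 + chromatic position
G#4: 4×12 + 8 = 56
A#4: 4×12 + 10 = 58
Difference = 58 - 56 = 2
= 2 semitones


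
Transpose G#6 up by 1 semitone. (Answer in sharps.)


G#6: chromatic position 8 in octave 6 → absolute = 6×12 + 8 = 80
Transpose up 1: 80 + 1 = 81
81 = 6×12 + 9 → A in octave 6
Result = A6


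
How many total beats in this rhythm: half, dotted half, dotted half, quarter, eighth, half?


Solution.
Beat values:
  half = 2 beats
  dotted half = 3 beats
  dotted half = 3 beats
  quarter = 1 beat
  eighth = 0.5 beats
  half = 2 beats
Sum = 2 + 3 + 3 + 1 + 0.5 + 2
= 11.5 beats


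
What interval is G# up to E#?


Letter names: G → E spans 6 letter names → a 6th
Semitones: G# → E# = 9 half-steps
A 6th of 9 semitones is a major 6th
= major 6th


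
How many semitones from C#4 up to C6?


Absolute semitone position = octave×12 + chromatic position
C#4: 4×12 + 1 = 49
C6: 6×12 + 0 = 72
Difference = 72 - 49 = 23
= 23 semitones


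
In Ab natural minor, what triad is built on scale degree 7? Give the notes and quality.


Ab natural minor scale: Ab Bb Cb Db Eb Fb Gb
Diatonic triad on degree 7 stacks scale notes 7, 2, 4: Gb Bb Db
Gb→Bb = 4 semitones; Gb→Db = 7 semitones → major triad
= Gb Bb Db (major)


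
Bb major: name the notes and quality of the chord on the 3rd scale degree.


Working:
Bb major scale: Bb C D Eb F G A
Diatonic triad on degree 3 stacks scale notes 3, 5, 7: D F A
D→F = 3 semitones; D→A = 7 semitones → minor triad
= D F A (minor)


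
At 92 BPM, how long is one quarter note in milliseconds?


Working:
One quarter-note beat = 60000 / BPM = 60000 / 92 ms
Duration = 60000 / 92
= 652.2 ms


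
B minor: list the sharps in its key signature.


Let's work it out.
Sharp minor keys follow the circle of fifths: A(0), E(1), B(2), F#(3), C#(4), G#(5), D#(6), A#(7)
B minor has 2 sharps
Order of sharps: F# C# G# D# A# E# B# → first 2: F#, C#
= F#, C#


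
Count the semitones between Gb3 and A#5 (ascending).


Absolute semitone position = octave×12 + chromatic position
Gb3: 3×12 + 6 = 42
A#5: 5×12 + 10 = 70
Difference = 70 - 42 = 28
= 28 semitones


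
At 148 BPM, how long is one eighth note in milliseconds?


One quarter-note beat = 60000 / BPM = 60000 / 148 ms
Eighth note = 1/2 × quarter note
Duration = 1/2 × 60000 / 148 = 30000 / 148
= 202.7 ms


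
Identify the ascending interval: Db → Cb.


Solution.
Letter names: D → C spans 7 letter names → a 7th
Semitones: Db → Cb = 10 half-steps
A 7th of 10 semitones is a minor 7th
= minor 7th


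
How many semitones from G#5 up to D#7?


Absolute semitone position = octave×12 + chromatic position
G#5: 5×12 + 8 = 68
D#7: 7×12 + 3 = 87
Difference = 87 - 68 = 19
= 19 semitones


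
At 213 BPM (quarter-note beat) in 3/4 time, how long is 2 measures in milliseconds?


Let's work it out.
Quarter-note beat duration = 60000 / 213 ms
Beats per measure (3/4) = 3
One measure = 3 × 60000 / 213 = 180000 / 213 ms
2 measures = 2 × 180000 / 213 = 360000 / 213
= 1690.1 ms


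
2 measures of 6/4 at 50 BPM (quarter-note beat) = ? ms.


Reasoning:
Quarter-note beat duration = 60000 / 50 ms
Beats per measure (6/4) = 6
One measure = 6 × 60000 / 50 = 360000 / 50 ms
2 measures = 2 × 360000 / 50 = 720000 / 50
= 14400.0 ms


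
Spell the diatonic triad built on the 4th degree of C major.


C major scale: C D E F G A B
Diatonic triad on degree 4 stacks scale notes 4, 6, 1: F A C
F→A = 4 semitones; F→C = 7 semitones → major triad
= F A C (major)


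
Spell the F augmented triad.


Solution.
Augmented triad = root + major 3rd (4 semitones) + augmented 5th (8 semitones)
A triad on F stacks thirds, so the chord tones use letter names F-A-C
Root: F
Major 3rd above F: A
Augmented 5th above F: C#
Chord = F A C#


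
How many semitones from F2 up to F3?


Let's work it out.
Absolute semitone position = octave×12 + chromatic position
F2: 2×12 + 5 = 29
F3: 3×12 + 5 = 41
Difference = 41 - 29 = 12
= 12 semitones


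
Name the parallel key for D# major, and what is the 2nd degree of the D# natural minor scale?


Let's work it out.
Parallel keys share the same tonic but differ in mode
D# major → parallel is D# minor
D# natural minor scale: D# E# F# G# A# B C#
= D# minor; 2nd degree = E#


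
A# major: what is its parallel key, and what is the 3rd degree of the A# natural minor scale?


Solution.
Parallel keys share the same tonic but differ in mode
A# major → parallel is A# minor
A# natural minor scale: A# B# C# D# E# F# G#
= A# minor; 3rd degree = C#


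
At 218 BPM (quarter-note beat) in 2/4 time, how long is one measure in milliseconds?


Quarter-note beat duration = 60000 / 218 ms
Beats per measure (2/4) = 2
One measure = 2 × 60000 / 218 = 120000 / 218 ms
= 550.5 ms


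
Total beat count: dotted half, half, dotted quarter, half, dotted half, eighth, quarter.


Solution.
Beat values:
  dotted half = 3 beats
  half = 2 beats
  dotted quarter = 1.5 beats
  half = 2 beats
  dotted half = 3 beats
  eighth = 0.5 beats
  quarter = 1 beat
Sum = 3 + 2 + 1.5 + 2 + 3 + 0.5 + 1
= 13 beats


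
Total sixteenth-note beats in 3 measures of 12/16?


Reasoning:
Time signature 12/16: the bottom number 16 means the sixteenth note gets one count
The top number 12 means 12 sixteenth-note beats per measure
Total = 12 × 3 measures
= 36 sixteenth-note beats


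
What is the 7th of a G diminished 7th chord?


Diminished 7th chord = root + minor 3rd + diminished 5th + diminished 7th
Seventh chords stack in thirds, so the letter names are G-B-D-F
Root: G
Minor 3rd above G: Bb
Diminished 5th above G: Db
Diminished 7th above G: Fb
The 7th = Fb


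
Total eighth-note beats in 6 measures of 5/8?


Time signature 5/8: the bottom number 8 means the eighth note gets one count
The top number 5 means 5 eighth-note beats per measure
Total = 5 × 6 measures
= 30 eighth-note beats


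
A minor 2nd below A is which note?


Reasoning:
A 2nd spans 2 letter names, so from A we land on G
A minor 2nd = 1 semitone below A
Spell G at that pitch: G#
= G#


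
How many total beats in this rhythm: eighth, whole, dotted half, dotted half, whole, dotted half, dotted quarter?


Beat values:
  eighth = 0.5 beats
  whole = 4 beats
  dotted half = 3 beats
  dotted half = 3 beats
  whole = 4 beats
  dotted half = 3 beats
  dotted quarter = 1.5 beats
Sum = 0.5 + 4 + 3 + 3 + 4 + 3 + 1.5
= 19 beats


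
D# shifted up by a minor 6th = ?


Let's work it out.
minor 6th: 6 letter names, 8 semitones
Letter: D + 5 → B
Pitch: D# + 8 semitones, spelled as a B → B
= B


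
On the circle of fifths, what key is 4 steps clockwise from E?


Solution.
Each clockwise step on the circle of fifths moves up a perfect 5th
From E: E → B → F#/Gb → Db → Ab
= Ab


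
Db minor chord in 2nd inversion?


Reasoning:
Root position: Db Fb Ab
2nd inversion: move root and 3rd up an octave
Bass note: Ab
Notes (bottom to top) = Ab Db Fb


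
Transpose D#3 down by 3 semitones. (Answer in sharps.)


Step by step:
D#3: chromatic position 3 in octave 3 → absolute = 3×12 + 3 = 39
Transpose down 3: 39 - 3 = 36
36 = 3×12 + 0 → C in octave 3
Result = C3


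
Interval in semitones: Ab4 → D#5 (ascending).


Absolute semitone position = octave×12 + chromatic position
Ab4: 4×12 + 8 = 56
D#5: 5×12 + 3 = 63
Difference = 63 - 56 = 7
= 7 semitones


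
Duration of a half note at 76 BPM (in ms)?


One quarter-note beat = 60000 / BPM = 60000 / 76 ms
Half note = 2 × quarter note
Duration = 2 × 60000 / 76 = 120000 / 76
= 1578.9 ms


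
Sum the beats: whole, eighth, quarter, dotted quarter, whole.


Let's work it out.
Beat values:
  whole = 4 beats
  eighth = 0.5 beats
  quarter = 1 beat
  dotted quarter = 1.5 beats
  whole = 4 beats
Sum = 4 + 0.5 + 1 + 1.5 + 4
= 11 beats


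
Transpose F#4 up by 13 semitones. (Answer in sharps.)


Working:
F#4: chromatic position 6 in octave 4 → absolute = 4×12 + 6 = 54
Transpose up 13: 54 + 13 = 67
67 = 5×12 + 7 → G in octave 5
Result = G5


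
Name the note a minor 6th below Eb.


A 6th spans 6 letter names, so from E we land on G
A minor 6th = 8 semitones below Eb
Spell G at that pitch: G
= G


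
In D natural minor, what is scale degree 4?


Step by step:
Natural minor scale pattern: W-H-W-W-H-W-W (2-1-2-2-1-2-2 semitones)
Starting from D:
  D + 2 semitones → E
  E + 1 semitone → F
  F + 2 semitones → G
  G + 2 semitones → A
  A + 1 semitone → Bb
  Bb + 2 semitones → C
  C + 2 semitones → D
Scale: D E F G A Bb C
Degree 4 = G


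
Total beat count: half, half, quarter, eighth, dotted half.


Solution.
Beat values:
  half = 2 beats
  half = 2 beats
  quarter = 1 beat
  eighth = 0.5 beats
  dotted half = 3 beats
Sum = 2 + 2 + 1 + 0.5 + 3
= 8.5 beats


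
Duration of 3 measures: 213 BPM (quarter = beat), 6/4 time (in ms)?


Reasoning:
Quarter-note beat duration = 60000 / 213 ms
Beats per measure (6/4) = 6
One measure = 6 × 60000 / 213 = 360000 / 213 ms
3 measures = 3 × 360000 / 213 = 1080000 / 213
= 5070.4 ms


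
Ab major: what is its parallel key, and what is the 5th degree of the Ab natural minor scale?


Step by step:
Parallel keys share the same tonic but differ in mode
Ab major → parallel is Ab minor
Ab natural minor scale: Ab Bb Cb Db Eb Fb Gb
= Ab minor; 5th degree = Eb


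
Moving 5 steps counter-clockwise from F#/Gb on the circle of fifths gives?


Each counter-clockwise step moves down a perfect 5th (= up a perfect 4th)
From F#/Gb: F#/Gb → B → E → A → D → G
= G


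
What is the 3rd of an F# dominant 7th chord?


Let's work it out.
Dominant 7th chord = root + major 3rd + perfect 5th + minor 7th
Seventh chords stack in thirds, so the letter names are F-A-C-E
Root: F#
Major 3rd above F#: A#
Perfect 5th above F#: C#
Minor 7th above F#: E
The 3rd = A#


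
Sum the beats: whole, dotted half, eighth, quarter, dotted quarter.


Step by step:
Beat values:
  whole = 4 beats
  dotted half = 3 beats
  eighth = 0.5 beats
  quarter = 1 beat
  dotted quarter = 1.5 beats
Sum = 4 + 3 + 0.5 + 1 + 1.5
= 10 beats


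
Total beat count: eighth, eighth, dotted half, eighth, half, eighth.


Let's work it out.
Beat values:
  eighth = 0.5 beats
  eighth = 0.5 beats
  dotted half = 3 beats
  eighth = 0.5 beats
  half = 2 beats
  eighth = 0.5 beats
Sum = 0.5 + 0.5 + 3 + 0.5 + 2 + 0.5
= 7 beats


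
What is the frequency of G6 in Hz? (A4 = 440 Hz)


Working:
f = 440 × 2^(n/12) where n = semitones from A4
G6: 22 semitones from A4
f = 440 × 2^(22/12)
f = 1567.98 Hz


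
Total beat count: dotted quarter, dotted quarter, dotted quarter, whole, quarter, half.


Reasoning:
Beat values:
  dotted quarter = 1.5 beats
  dotted quarter = 1.5 beats
  dotted quarter = 1.5 beats
  whole = 4 beats
  quarter = 1 beat
  half = 2 beats
Sum = 1.5 + 1.5 + 1.5 + 4 + 1 + 2
= 11.5 beats


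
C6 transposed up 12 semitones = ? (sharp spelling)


Reasoning:
C6: chromatic position 0 in octave 6 → absolute = 6×12 + 0 = 72
Transpose up 12: 72 + 12 = 84
84 = 7×12 + 0 → C in octave 7
Result = C7


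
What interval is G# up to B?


Solution.
Letter names: G → B spans 3 letter names → a 3rd
Semitones: G# → B = 3 half-steps
A 3rd of 3 semitones is a minor 3rd
= minor 3rd


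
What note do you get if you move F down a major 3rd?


Working:
major 3rd: 3 letter names, 4 semitones
Letter: F - 2 → D
Pitch: F - 4 semitones, spelled as a D → Db
= Db


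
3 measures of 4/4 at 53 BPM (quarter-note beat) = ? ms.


Quarter-note beat duration = 60000 / 53 ms
Beats per measure (4/4) = 4
One measure = 4 × 60000 / 53 = 240000 / 53 ms
3 measures = 3 × 240000 / 53 = 720000 / 53
= 13584.9 ms


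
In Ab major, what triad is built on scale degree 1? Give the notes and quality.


Step by step:
Ab major scale: Ab Bb C Db Eb F G
Diatonic triad on degree 1 stacks scale notes 1, 3, 5: Ab C Eb
Ab→C = 4 semitones; Ab→Eb = 7 semitones → major triad
= Ab C Eb (major)


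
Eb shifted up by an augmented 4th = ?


augmented 4th: 4 letter names, 6 semitones
Letter: E + 3 → A
Pitch: Eb + 6 semitones, spelled as an A → A
= A


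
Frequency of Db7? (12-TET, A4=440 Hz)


Step by step:
f = 440 × 2^(n/12) where n = semitones from A4
Db7: 28 semitones from A4
f = 440 × 2^(28/12)
f = 2217.46 Hz


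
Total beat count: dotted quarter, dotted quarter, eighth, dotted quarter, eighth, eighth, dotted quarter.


Reasoning:
Beat values:
  dotted quarter = 1.5 beats
  dotted quarter = 1.5 beats
  eighth = 0.5 beats
  dotted quarter = 1.5 beats
  eighth = 0.5 beats
  eighth = 0.5 beats
  dotted quarter = 1.5 beats
Sum = 1.5 + 1.5 + 0.5 + 1.5 + 0.5 + 0.5 + 1.5
= 7.5 beats


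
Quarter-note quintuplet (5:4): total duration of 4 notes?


Quintuplet: 5 notes occupy the space of 4 quarter notes
Space = 4 × 1 = 4 beats
Each quintuplet note = 4 / 5 = 4/5 beats
4 notes = 4 × 4/5 = 16/5
= 16/5 beats


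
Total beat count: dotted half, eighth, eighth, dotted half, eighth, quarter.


Step by step:
Beat values:
  dotted half = 3 beats
  eighth = 0.5 beats
  eighth = 0.5 beats
  dotted half = 3 beats
  eighth = 0.5 beats
  quarter = 1 beat
Sum = 3 + 0.5 + 0.5 + 3 + 0.5 + 1
= 8.5 beats


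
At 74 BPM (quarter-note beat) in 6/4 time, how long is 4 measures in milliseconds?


Step by step:
Quarter-note beat duration = 60000 / 74 ms
Beats per measure (6/4) = 6
One measure = 6 × 60000 / 74 = 360000 / 74 ms
4 measures = 4 × 360000 / 74 = 1440000 / 74
= 19459.5 ms


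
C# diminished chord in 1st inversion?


Let's work it out.
Root position: C# E G
1st inversion: move root up an octave
Bass note: E
Notes (bottom to top) = E G C#


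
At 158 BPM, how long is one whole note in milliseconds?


Step by step:
One quarter-note beat = 60000 / BPM = 60000 / 158 ms
Whole note = 4 × quarter note
Duration = 4 × 60000 / 158 = 240000 / 158
= 1519.0 ms


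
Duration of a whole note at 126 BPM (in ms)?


Working:
One quarter-note beat = 60000 / BPM = 60000 / 126 ms
Whole note = 4 × quarter note
Duration = 4 × 60000 / 126 = 240000 / 126
= 1904.8 ms


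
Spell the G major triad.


Working:
Major triad = root + major 3rd (4 semitones) + perfect 5th (7 semitones)
A triad on G stacks thirds, so the chord tones use letter names G-B-D
Root: G
Major 3rd above G: B
Perfect 5th above G: D
Chord = G B D


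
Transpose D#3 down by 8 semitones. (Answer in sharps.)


D#3: chromatic position 3 in octave 3 → absolute = 3×12 + 3 = 39
Transpose down 8: 39 - 8 = 31
31 = 2×12 + 7 → G in octave 2
Result = G2


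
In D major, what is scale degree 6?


Major scale pattern: W-W-H-W-W-W-H (2-2-1-2-2-2-1 semitones)
Starting from D:
  D + 2 semitones → E
  E + 2 semitones → F#
  F# + 1 semitone → G
  G + 2 semitones → A
  A + 2 semitones → B
  B + 2 semitones → C#
  C# + 1 semitone → D
Scale: D E F# G A B C#
Degree 6 = B
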